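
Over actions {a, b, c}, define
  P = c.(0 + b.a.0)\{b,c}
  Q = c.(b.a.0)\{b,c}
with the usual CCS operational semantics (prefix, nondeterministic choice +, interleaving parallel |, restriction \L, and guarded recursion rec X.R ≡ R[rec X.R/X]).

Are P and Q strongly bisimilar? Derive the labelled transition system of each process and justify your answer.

P ~ Q

P's transition system — 2 states:
  u0 = c.(0 + b.a.0)\{b,c} has moves -c-> u1
  u1 = (0 + b.a.0)\{b,c} has moves ∅
Q's transition system — 2 states:
  v0 = c.(b.a.0)\{b,c} has moves -c-> v1
  v1 = (b.a.0)\{b,c} has moves ∅
Bisimilarity quotient blocks:
  B0 = {u0, v0}
  B1 = {u1, v1}
u0 ∈ B0, v0 ∈ B0 → same block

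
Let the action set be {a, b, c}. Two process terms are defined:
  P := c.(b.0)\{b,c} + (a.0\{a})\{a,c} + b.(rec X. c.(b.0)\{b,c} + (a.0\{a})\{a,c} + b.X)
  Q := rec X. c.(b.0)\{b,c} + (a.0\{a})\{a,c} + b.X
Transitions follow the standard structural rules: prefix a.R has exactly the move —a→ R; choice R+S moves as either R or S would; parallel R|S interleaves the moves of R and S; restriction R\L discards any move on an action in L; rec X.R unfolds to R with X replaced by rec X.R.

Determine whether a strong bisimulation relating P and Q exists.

YES

P's transition system — 3 states:
  p0 = c.(b.0)\{b,c} + (a.0\{a})\{a,c} + b.(rec X. c.(b.0)\{b,c} + (a.0\{a})\{a,c} + b.X) :: --b--▸ p1, --c--▸ p2
  p1 = rec X. c.(b.0)\{b,c} + (a.0\{a})\{a,c} + b.X :: --b--▸ p1, --c--▸ p2
  p2 = (b.0)\{b,c} :: ·
Q's transition system — 2 states:
  q0 = rec X. c.(b.0)\{b,c} + (a.0\{a})\{a,c} + b.X :: --b--▸ q0, --c--▸ q1
  q1 = (b.0)\{b,c} :: ·
Coarsest stable partition (strong bisimilarity classes):
  B0 = {p0, p1, q0}
  B1 = {p2, q1}
p0 ∈ B0, q0 ∈ B0 → same block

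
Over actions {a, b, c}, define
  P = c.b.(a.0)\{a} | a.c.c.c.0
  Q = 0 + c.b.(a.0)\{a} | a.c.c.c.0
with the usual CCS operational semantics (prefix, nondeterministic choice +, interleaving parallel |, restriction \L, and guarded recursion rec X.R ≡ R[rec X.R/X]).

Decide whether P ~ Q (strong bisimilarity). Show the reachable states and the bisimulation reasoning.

bisimilar

P's transition system — 15 states:
  s0 = c.b.(a.0)\{a} | a.c.c.c.0 ⊢ =a=> s1, =c=> s2
  s1 = c.b.(a.0)\{a} | c.c.c.0 ⊢ =c=> s3, =c=> s4
  s2 = b.(a.0)\{a} | a.c.c.c.0 ⊢ =a=> s3, =b=> s5
  s3 = b.(a.0)\{a} | c.c.c.0 ⊢ =b=> s6, =c=> s7
  s4 = c.b.(a.0)\{a} | c.c.0 ⊢ =c=> s7, =c=> s8
  s5 = (a.0)\{a} | a.c.c.c.0 ⊢ =a=> s6
  s6 = (a.0)\{a} | c.c.c.0 ⊢ =c=> s9
  s7 = b.(a.0)\{a} | c.c.0 ⊢ =b=> s9, =c=> s10
  s8 = c.b.(a.0)\{a} | c.0 ⊢ =c=> s10, =c=> s11
  s9 = (a.0)\{a} | c.c.0 ⊢ =c=> s12
  s10 = b.(a.0)\{a} | c.0 ⊢ =b=> s12, =c=> s13
  s11 = c.b.(a.0)\{a} | 0 ⊢ =c=> s13
  s12 = (a.0)\{a} | c.0 ⊢ =c=> s14
  s13 = b.(a.0)\{a} | 0 ⊢ =b=> s14
  s14 = (a.0)\{a} | 0 ⊢ (no moves)
Q's transition system — 15 states:
  t0 = 0 + c.b.(a.0)\{a} | a.c.c.c.0 ⊢ =a=> t1, =c=> t2
  t1 = c.b.(a.0)\{a} | c.c.c.0 ⊢ =c=> t3, =c=> t4
  t2 = b.(a.0)\{a} | a.c.c.c.0 ⊢ =a=> t3, =b=> t5
  t3 = b.(a.0)\{a} | c.c.c.0 ⊢ =b=> t6, =c=> t7
  t4 = c.b.(a.0)\{a} | c.c.0 ⊢ =c=> t7, =c=> t8
  t5 = (a.0)\{a} | a.c.c.c.0 ⊢ =a=> t6
  t6 = (a.0)\{a} | c.c.c.0 ⊢ =c=> t9
  t7 = b.(a.0)\{a} | c.c.0 ⊢ =b=> t9, =c=> t10
  t8 = c.b.(a.0)\{a} | c.0 ⊢ =c=> t10, =c=> t11
  t9 = (a.0)\{a} | c.c.0 ⊢ =c=> t12
  t10 = b.(a.0)\{a} | c.0 ⊢ =b=> t12, =c=> t13
  t11 = c.b.(a.0)\{a} | 0 ⊢ =c=> t13
  t12 = (a.0)\{a} | c.0 ⊢ =c=> t14
  t13 = b.(a.0)\{a} | 0 ⊢ =b=> t14
  t14 = (a.0)\{a} | 0 ⊢ (no moves)
Partition-refinement fixed point:
  B0 = {s0, t0}
  B1 = {s2, t2}
  B2 = {s5, t5}
  B3 = {s6, t6}
  B4 = {s9, t9}
  B5 = {s12, t12}
  B6 = {s14, t14}
  B7 = {s3, t3}
  B8 = {s7, t7}
  B9 = {s10, t10}
  B10 = {s13, t13}
  B11 = {s1, t1}
  B12 = {s4, t4}
  B13 = {s8, t8}
  B14 = {s11, t11}
s0 ∈ B0, t0 ∈ B0 → same block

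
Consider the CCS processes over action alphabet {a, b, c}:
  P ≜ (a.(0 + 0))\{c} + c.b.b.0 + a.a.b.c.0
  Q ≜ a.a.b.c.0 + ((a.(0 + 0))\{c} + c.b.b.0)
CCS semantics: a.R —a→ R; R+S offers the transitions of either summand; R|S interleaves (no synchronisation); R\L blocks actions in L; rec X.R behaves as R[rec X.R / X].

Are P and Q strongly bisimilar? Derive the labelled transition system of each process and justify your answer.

P's transition system — 8 states:
  m0 = (a.(0 + 0))\{c} + c.b.b.0 + a.a.b.c.0 has moves ··a··> m1, ··a··> m2, ··c··> m3
  m1 = (0 + 0)\{c} has moves (no moves)
  m2 = a.b.c.0 has moves ··a··> m4
  m3 = b.b.0 has moves ··b··> m5
  m4 = b.c.0 has moves ··b··> m6
  m5 = b.0 has moves ··b··> m7
  m6 = c.0 has moves ··c··> m7
  m7 = 0 has moves (no moves)
Q's transition system — 8 states:
  n0 = a.a.b.c.0 + ((a.(0 + 0))\{c} + c.b.b.0) has moves ··a··> n1, ··a··> n2, ··c··> n3
  n1 = (0 + 0)\{c} has moves (no moves)
  n2 = a.b.c.0 has moves ··a··> n4
  n3 = b.b.0 has moves ··b··> n5
  n4 = b.c.0 has moves ··b··> n6
  n5 = b.0 has moves ··b··> n7
  n6 = c.0 has moves ··c··> n7
  n7 = 0 has moves (no moves)
Partition-refinement fixed point:
  B0 = {m0, n0}
  B1 = {m3, n3}
  B2 = {m5, n5}
  B3 = {m1, m7, n1, n7}
  B4 = {m2, n2}
  B5 = {m4, n4}
  B6 = {m6, n6}
m0 ∈ B0, n0 ∈ B0 → same block

bisimilar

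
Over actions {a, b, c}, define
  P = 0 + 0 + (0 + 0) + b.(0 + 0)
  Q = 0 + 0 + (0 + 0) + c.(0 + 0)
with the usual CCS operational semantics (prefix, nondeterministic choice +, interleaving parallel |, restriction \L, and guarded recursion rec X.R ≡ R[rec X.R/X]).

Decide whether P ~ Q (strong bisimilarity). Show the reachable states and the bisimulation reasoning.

P's transition system — 2 states:
  m0 = 0 + 0 + (0 + 0) + b.(0 + 0) has moves =b=> m1
  m1 = 0 + 0 has moves (no moves)
Q's transition system — 2 states:
  n0 = 0 + 0 + (0 + 0) + c.(0 + 0) has moves =c=> n1
  n1 = 0 + 0 has moves (no moves)
Partition-refinement fixed point:
  B0 = {m0}
  B1 = {m1, n1}
  B2 = {n0}
m0 ∈ B0, n0 ∈ B2 → different blocks

P ≁ Q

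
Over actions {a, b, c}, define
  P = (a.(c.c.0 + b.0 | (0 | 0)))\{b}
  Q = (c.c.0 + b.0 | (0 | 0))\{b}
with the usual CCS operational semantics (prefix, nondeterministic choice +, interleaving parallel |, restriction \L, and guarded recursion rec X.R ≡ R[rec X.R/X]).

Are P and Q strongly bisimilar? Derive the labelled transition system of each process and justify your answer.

LTS(P): 4 reachable states
  m0 = (a.(c.c.0 + b.0 | (0 | 0)))\{b} :: -a-> m1
  m1 = (c.c.0 + b.0 | (0 | 0))\{b} :: -c-> m2
  m2 = (c.0)\{b} :: -c-> m3
  m3 = 0\{b} :: stopped
LTS(Q): 3 reachable states
  n0 = (c.c.0 + b.0 | (0 | 0))\{b} :: -c-> n1
  n1 = (c.0)\{b} :: -c-> n2
  n2 = 0\{b} :: stopped
Bisimilarity quotient blocks:
  B0 = {m0}
  B1 = {m1, n0}
  B2 = {m2, n1}
  B3 = {m3, n2}
m0 ∈ B0, n0 ∈ B1 → different blocks

P ≁ Q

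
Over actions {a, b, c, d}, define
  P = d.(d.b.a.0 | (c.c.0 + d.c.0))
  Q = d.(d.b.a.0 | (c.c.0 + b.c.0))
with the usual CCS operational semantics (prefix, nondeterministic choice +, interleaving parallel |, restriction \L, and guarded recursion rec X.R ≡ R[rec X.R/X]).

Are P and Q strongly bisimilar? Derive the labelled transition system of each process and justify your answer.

not bisimilar

P's transition system — 13 states:
  s0 = d.(d.b.a.0 | (c.c.0 + d.c.0)) has moves =d=> s1
  s1 = d.b.a.0 | (c.c.0 + d.c.0) has moves =c=> s2, =d=> s2, =d=> s3
  s2 = d.b.a.0 | c.0 has moves =c=> s4, =d=> s5
  s3 = b.a.0 | (c.c.0 + d.c.0) has moves =b=> s6, =c=> s5, =d=> s5
  s4 = d.b.a.0 | 0 has moves =d=> s7
  s5 = b.a.0 | c.0 has moves =b=> s8, =c=> s7
  s6 = a.0 | (c.c.0 + d.c.0) has moves =a=> s9, =c=> s8, =d=> s8
  s7 = b.a.0 | 0 has moves =b=> s10
  s8 = a.0 | c.0 has moves =a=> s11, =c=> s10
  s9 = 0 | (c.c.0 + d.c.0) has moves =c=> s11, =d=> s11
  s10 = a.0 | 0 has moves =a=> s12
  s11 = 0 | c.0 has moves =c=> s12
  s12 = 0 | 0 has moves ·
Q's transition system — 13 states:
  t0 = d.(d.b.a.0 | (c.c.0 + b.c.0)) has moves =d=> t1
  t1 = d.b.a.0 | (c.c.0 + b.c.0) has moves =b=> t2, =c=> t2, =d=> t3
  t2 = d.b.a.0 | c.0 has moves =c=> t4, =d=> t5
  t3 = b.a.0 | (c.c.0 + b.c.0) has moves =b=> t5, =b=> t6, =c=> t5
  t4 = d.b.a.0 | 0 has moves =d=> t7
  t5 = b.a.0 | c.0 has moves =b=> t8, =c=> t7
  t6 = a.0 | (c.c.0 + b.c.0) has moves =a=> t9, =b=> t8, =c=> t8
  t7 = b.a.0 | 0 has moves =b=> t10
  t8 = a.0 | c.0 has moves =a=> t11, =c=> t10
  t9 = 0 | (c.c.0 + b.c.0) has moves =b=> t11, =c=> t11
  t10 = a.0 | 0 has moves =a=> t12
  t11 = 0 | c.0 has moves =c=> t12
  t12 = 0 | 0 has moves ·
Partition-refinement fixed point:
  B0 = {s0}
  B1 = {s1}
  B2 = {s2, t2}
  B3 = {s4, t4}
  B4 = {s7, t7}
  B5 = {s10, t10}
  B6 = {s12, t12}
  B7 = {s5, t5}
  B8 = {s8, t8}
  B9 = {s11, t11}
  B10 = {s3}
  B11 = {s6}
  B12 = {s9}
  B13 = {t0}
  B14 = {t1}
  B15 = {t3}
  B16 = {t6}
  B17 = {t9}
s0 ∈ B0, t0 ∈ B13 → different blocks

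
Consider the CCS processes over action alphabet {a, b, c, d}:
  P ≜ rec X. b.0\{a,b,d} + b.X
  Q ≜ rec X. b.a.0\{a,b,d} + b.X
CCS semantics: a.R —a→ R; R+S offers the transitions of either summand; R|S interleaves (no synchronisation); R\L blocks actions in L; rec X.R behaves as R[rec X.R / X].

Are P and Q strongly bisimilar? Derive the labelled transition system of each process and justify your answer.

P ≁ Q

Reachable graph of P (2 states):
  u0 = rec X. b.0\{a,b,d} + b.X :: =b=> u0, =b=> u1
  u1 = 0\{a,b,d} :: stopped
Reachable graph of Q (3 states):
  v0 = rec X. b.a.0\{a,b,d} + b.X :: =b=> v0, =b=> v1
  v1 = a.0\{a,b,d} :: =a=> v2
  v2 = 0\{a,b,d} :: stopped
Bisimilarity quotient blocks:
  B0 = {u0}
  B1 = {u1, v2}
  B2 = {v0}
  B3 = {v1}
u0 ∈ B0, v0 ∈ B2 → different blocks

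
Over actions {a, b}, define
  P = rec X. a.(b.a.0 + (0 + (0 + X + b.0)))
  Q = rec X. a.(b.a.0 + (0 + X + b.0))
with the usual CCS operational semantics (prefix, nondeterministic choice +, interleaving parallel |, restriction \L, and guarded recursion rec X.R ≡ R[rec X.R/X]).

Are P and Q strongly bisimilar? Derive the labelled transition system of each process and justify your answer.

bisimilar

Reachable graph of P (4 states):
  m0 = rec X. a.(b.a.0 + (0 + (0 + X + b.0))) → =a=> m1
  m1 = b.a.0 + (0 + (0 + (rec X. a.(b.a.0 + (0 + (0 + X + b.0)))) + b.0)) → =a=> m1, =b=> m2, =b=> m3
  m2 = 0 → deadlocked
  m3 = a.0 → =a=> m2
Reachable graph of Q (4 states):
  n0 = rec X. a.(b.a.0 + (0 + X + b.0)) → =a=> n1
  n1 = b.a.0 + (0 + (rec X. a.(b.a.0 + (0 + X + b.0))) + b.0) → =a=> n1, =b=> n2, =b=> n3
  n2 = 0 → deadlocked
  n3 = a.0 → =a=> n2
Bisimilarity quotient blocks:
  B0 = {m0, n0}
  B1 = {m1, n1}
  B2 = {m3, n3}
  B3 = {m2, n2}
m0 ∈ B0, n0 ∈ B0 → same block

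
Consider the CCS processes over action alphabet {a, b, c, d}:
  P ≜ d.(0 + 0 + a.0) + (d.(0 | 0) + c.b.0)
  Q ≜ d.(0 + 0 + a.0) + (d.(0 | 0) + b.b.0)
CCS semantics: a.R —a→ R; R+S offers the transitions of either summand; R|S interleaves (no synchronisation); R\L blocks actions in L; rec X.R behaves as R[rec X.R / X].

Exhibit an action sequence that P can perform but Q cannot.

LTS(P): 5 reachable states
  p0 = d.(0 + 0 + a.0) + (d.(0 | 0) + c.b.0) | ··c··> p1, ··d··> p2, ··d··> p3
  p1 = b.0 | ··b··> p4
  p2 = 0 + 0 + a.0 | ··a··> p4
  p3 = 0 | 0 | (no moves)
  p4 = 0 | (no moves)
LTS(Q): 5 reachable states
  q0 = d.(0 + 0 + a.0) + (d.(0 | 0) + b.b.0) | ··b··> q1, ··d··> q2, ··d··> q3
  q1 = b.0 | ··b··> q4
  q2 = 0 + 0 + a.0 | ··a··> q4
  q3 = 0 | 0 | (no moves)
  q4 = 0 | (no moves)
Run σ = ⟨c⟩ on P: start {p0}
  after c @ step 1: {p1}
  P completes σ.
Run σ = ⟨c⟩ on Q: start {q0}
  after c @ step 1: no successor for Q

c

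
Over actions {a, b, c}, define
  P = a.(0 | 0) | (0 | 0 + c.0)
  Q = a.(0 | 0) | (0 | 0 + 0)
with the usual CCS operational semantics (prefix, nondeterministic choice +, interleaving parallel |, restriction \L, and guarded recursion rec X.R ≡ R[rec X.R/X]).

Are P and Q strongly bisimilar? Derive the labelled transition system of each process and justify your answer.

P ≁ Q

Reachable graph of P (4 states):
  s0 = a.(0 | 0) | (0 | 0 + c.0) has moves ··a··> s1, ··c··> s2
  s1 = 0 | 0 | (0 | 0 + c.0) has moves ··c··> s3
  s2 = a.(0 | 0) | 0 has moves ··a··> s3
  s3 = 0 | 0 | 0 has moves stopped
Reachable graph of Q (2 states):
  t0 = a.(0 | 0) | (0 | 0 + 0) has moves ··a··> t1
  t1 = 0 | 0 | (0 | 0 + 0) has moves stopped
Coarsest stable partition (strong bisimilarity classes):
  B0 = {s0}
  B1 = {s2, t0}
  B2 = {s3, t1}
  B3 = {s1}
s0 ∈ B0, t0 ∈ B1 → different blocks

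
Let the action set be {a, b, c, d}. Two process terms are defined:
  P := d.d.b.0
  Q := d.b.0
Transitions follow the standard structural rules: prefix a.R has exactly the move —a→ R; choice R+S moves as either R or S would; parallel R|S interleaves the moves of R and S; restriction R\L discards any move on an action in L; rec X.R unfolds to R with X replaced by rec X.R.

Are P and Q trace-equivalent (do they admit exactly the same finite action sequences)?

trace-distinct — witness ⟨dd⟩

Reachable graph of P (4 states):
  u0 = d.d.b.0 | --d--▸ u1
  u1 = d.b.0 | --d--▸ u2
  u2 = b.0 | --b--▸ u3
  u3 = 0 | deadlocked
Reachable graph of Q (3 states):
  v0 = d.b.0 | --d--▸ v1
  v1 = b.0 | --b--▸ v2
  v2 = 0 | deadlocked
Trace ⟨dd⟩ through P, begin at {u0}:
  [1] d ⇒ {u1}
  [2] d ⇒ {u2}
  — P admits the full trace.
Trace ⟨dd⟩ through Q, begin at {v0}:
  [1] d ⇒ {v1}
  [2] d ⇒ ∅  — Q cannot continue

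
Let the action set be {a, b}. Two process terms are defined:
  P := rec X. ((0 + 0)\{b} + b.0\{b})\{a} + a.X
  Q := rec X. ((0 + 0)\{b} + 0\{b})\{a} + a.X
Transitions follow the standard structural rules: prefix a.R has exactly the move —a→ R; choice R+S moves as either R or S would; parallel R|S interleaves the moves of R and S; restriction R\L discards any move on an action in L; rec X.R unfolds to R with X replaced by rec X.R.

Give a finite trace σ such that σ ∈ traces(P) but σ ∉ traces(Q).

b

Reachable graph of P (2 states):
  p0 = rec X. ((0 + 0)\{b} + b.0\{b})\{a} + a.X | —a→ p0, —b→ p1
  p1 = 0\{b}\{a} | stopped
Reachable graph of Q (1 states):
  q0 = rec X. ((0 + 0)\{b} + 0\{b})\{a} + a.X | —a→ q0
Executing b from P (initial set {p0}):
  after b @ step 1: {p1}
  — P admits the full trace.
Executing b from Q (initial set {q0}):
  after b @ step 1: ∅ (Q stuck)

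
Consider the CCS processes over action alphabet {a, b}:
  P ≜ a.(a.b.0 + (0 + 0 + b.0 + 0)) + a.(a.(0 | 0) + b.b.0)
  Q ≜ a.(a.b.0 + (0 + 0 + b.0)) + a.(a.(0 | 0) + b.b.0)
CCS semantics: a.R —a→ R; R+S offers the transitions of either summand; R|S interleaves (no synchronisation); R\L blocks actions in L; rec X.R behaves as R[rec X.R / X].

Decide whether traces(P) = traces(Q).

Reachable graph of P (6 states):
  m0 = a.(a.b.0 + (0 + 0 + b.0 + 0)) + a.(a.(0 | 0) + b.b.0) → —a→ m1, —a→ m2
  m1 = a.(0 | 0) + b.b.0 → —a→ m3, —b→ m4
  m2 = a.b.0 + (0 + 0 + b.0 + 0) → —a→ m4, —b→ m5
  m3 = 0 | 0 → ∅
  m4 = b.0 → —b→ m5
  m5 = 0 → ∅
Reachable graph of Q (6 states):
  n0 = a.(a.b.0 + (0 + 0 + b.0)) + a.(a.(0 | 0) + b.b.0) → —a→ n1, —a→ n2
  n1 = a.(0 | 0) + b.b.0 → —a→ n3, —b→ n4
  n2 = a.b.0 + (0 + 0 + b.0) → —a→ n4, —b→ n5
  n3 = 0 | 0 → ∅
  n4 = b.0 → —b→ n5
  n5 = 0 → ∅
Bisimilarity quotient blocks:
  B0 = {m0, n0}
  B1 = {m2, n2}
  B2 = {m4, n4}
  B3 = {m3, m5, n3, n5}
  B4 = {m1, n1}
m0 ∈ B0, n0 ∈ B0 → same block
Bisimilar ⇒ trace-equivalent.

YES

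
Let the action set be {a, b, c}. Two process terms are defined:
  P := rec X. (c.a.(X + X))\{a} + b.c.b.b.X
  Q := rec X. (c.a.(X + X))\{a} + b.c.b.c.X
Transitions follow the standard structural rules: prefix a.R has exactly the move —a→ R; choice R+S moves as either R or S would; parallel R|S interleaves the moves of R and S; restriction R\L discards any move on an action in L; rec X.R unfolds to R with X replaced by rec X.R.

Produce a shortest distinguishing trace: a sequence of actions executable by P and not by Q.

Reachable graph of P (5 states):
  p0 = rec X. (c.a.(X + X))\{a} + b.c.b.b.X → =b=> p1, =c=> p2
  p1 = c.b.b.(rec X. (c.a.(X + X))\{a} + b.c.b.b.X) → =c=> p3
  p2 = (a.((rec X. (c.a.(X + X))\{a} + b.c.b.b.X) + (rec X. (c.a.(X + X))\{a} + b.c.b.b.X)))\{a} → deadlocked
  p3 = b.b.(rec X. (c.a.(X + X))\{a} + b.c.b.b.X) → =b=> p4
  p4 = b.(rec X. (c.a.(X + X))\{a} + b.c.b.b.X) → =b=> p0
Reachable graph of Q (5 states):
  q0 = rec X. (c.a.(X + X))\{a} + b.c.b.c.X → =b=> q1, =c=> q2
  q1 = c.b.c.(rec X. (c.a.(X + X))\{a} + b.c.b.c.X) → =c=> q3
  q2 = (a.((rec X. (c.a.(X + X))\{a} + b.c.b.c.X) + (rec X. (c.a.(X + X))\{a} + b.c.b.c.X)))\{a} → deadlocked
  q3 = b.c.(rec X. (c.a.(X + X))\{a} + b.c.b.c.X) → =b=> q4
  q4 = c.(rec X. (c.a.(X + X))\{a} + b.c.b.c.X) → =c=> q0
Run σ = ⟨bcbb⟩ on P: start {p0}
  step 1 (b): {p1}
  step 2 (c): {p3}
  step 3 (b): {p4}
  step 4 (b): {p0}
  ✓ P
Run σ = ⟨bcbb⟩ on Q: start {q0}
  step 1 (b): {q1}
  step 2 (c): {q3}
  step 3 (b): {q4}
  step 4 (b): ∅  — Q cannot continue

bcbb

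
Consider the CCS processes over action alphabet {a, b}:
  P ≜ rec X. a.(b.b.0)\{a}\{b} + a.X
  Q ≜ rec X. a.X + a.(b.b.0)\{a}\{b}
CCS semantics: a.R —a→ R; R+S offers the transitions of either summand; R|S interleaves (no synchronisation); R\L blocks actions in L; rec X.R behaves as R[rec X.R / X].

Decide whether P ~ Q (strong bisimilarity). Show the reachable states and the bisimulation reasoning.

P's transition system — 2 states:
  m0 = rec X. a.(b.b.0)\{a}\{b} + a.X → -a-> m0, -a-> m1
  m1 = (b.b.0)\{a}\{b} → ∅
Q's transition system — 2 states:
  n0 = rec X. a.X + a.(b.b.0)\{a}\{b} → -a-> n0, -a-> n1
  n1 = (b.b.0)\{a}\{b} → ∅
Partition-refinement fixed point:
  B0 = {m0, n0}
  B1 = {m1, n1}
m0 ∈ B0, n0 ∈ B0 → same block

P ~ Q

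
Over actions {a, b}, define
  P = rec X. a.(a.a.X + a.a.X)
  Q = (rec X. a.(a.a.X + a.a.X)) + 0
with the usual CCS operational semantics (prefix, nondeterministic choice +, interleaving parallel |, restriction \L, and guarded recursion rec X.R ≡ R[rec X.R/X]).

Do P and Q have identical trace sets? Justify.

P's transition system — 3 states:
  s0 = rec X. a.(a.a.X + a.a.X) → —a→ s1
  s1 = a.a.(rec X. a.(a.a.X + a.a.X)) + a.a.(rec X. a.(a.a.X + a.a.X)) → —a→ s2
  s2 = a.(rec X. a.(a.a.X + a.a.X)) → —a→ s0
Q's transition system — 4 states:
  t0 = (rec X. a.(a.a.X + a.a.X)) + 0 → —a→ t1
  t1 = a.a.(rec X. a.(a.a.X + a.a.X)) + a.a.(rec X. a.(a.a.X + a.a.X)) → —a→ t2
  t2 = a.(rec X. a.(a.a.X + a.a.X)) → —a→ t3
  t3 = rec X. a.(a.a.X + a.a.X) → —a→ t1
Partition-refinement fixed point:
  B0 = {s0, s1, s2, t0, t1, t2, t3}
s0 ∈ B0, t0 ∈ B0 → same block
Bisimilar ⇒ trace-equivalent.

YES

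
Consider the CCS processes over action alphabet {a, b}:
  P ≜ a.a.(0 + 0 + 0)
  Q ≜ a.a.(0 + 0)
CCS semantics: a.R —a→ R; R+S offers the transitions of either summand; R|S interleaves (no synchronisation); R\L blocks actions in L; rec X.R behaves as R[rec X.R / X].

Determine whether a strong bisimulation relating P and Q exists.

P ~ Q

LTS(P): 3 reachable states
  u0 = a.a.(0 + 0 + 0) ⊢ =a=> u1
  u1 = a.(0 + 0 + 0) ⊢ =a=> u2
  u2 = 0 + 0 + 0 ⊢ (no moves)
LTS(Q): 3 reachable states
  v0 = a.a.(0 + 0) ⊢ =a=> v1
  v1 = a.(0 + 0) ⊢ =a=> v2
  v2 = 0 + 0 ⊢ (no moves)
Bisimilarity quotient blocks:
  B0 = {u0, v0}
  B1 = {u1, v1}
  B2 = {u2, v2}
u0 ∈ B0, v0 ∈ B0 → same block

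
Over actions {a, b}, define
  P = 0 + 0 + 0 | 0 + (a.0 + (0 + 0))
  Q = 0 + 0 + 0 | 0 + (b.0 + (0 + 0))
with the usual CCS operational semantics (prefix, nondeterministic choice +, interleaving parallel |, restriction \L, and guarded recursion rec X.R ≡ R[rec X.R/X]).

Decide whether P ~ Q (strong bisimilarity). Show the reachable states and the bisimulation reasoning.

Reachable graph of P (2 states):
  p0 = 0 + 0 + 0 | 0 + (a.0 + (0 + 0)) :: -a-> p1
  p1 = 0 :: deadlocked
Reachable graph of Q (2 states):
  q0 = 0 + 0 + 0 | 0 + (b.0 + (0 + 0)) :: -b-> q1
  q1 = 0 :: deadlocked
Partition-refinement fixed point:
  B0 = {p0}
  B1 = {p1, q1}
  B2 = {q0}
p0 ∈ B0, q0 ∈ B2 → different blocks

P ≁ Q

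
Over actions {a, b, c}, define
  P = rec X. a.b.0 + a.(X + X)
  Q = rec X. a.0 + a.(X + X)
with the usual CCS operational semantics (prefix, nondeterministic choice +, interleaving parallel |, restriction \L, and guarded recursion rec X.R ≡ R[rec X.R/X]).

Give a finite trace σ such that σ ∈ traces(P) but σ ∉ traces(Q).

P's transition system — 4 states:
  u0 = rec X. a.b.0 + a.(X + X) ⊢ -a-> u1, -a-> u2
  u1 = (rec X. a.b.0 + a.(X + X)) + (rec X. a.b.0 + a.(X + X)) ⊢ -a-> u1, -a-> u2
  u2 = b.0 ⊢ -b-> u3
  u3 = 0 ⊢ ∅
Q's transition system — 3 states:
  v0 = rec X. a.0 + a.(X + X) ⊢ -a-> v1, -a-> v2
  v1 = (rec X. a.0 + a.(X + X)) + (rec X. a.0 + a.(X + X)) ⊢ -a-> v1, -a-> v2
  v2 = 0 ⊢ ∅
Run σ = ⟨ab⟩ on P: start {u0}
  [1] a ⇒ {u1, u2}
  [2] b ⇒ {u3}
  P completes σ.
Run σ = ⟨ab⟩ on Q: start {v0}
  [1] a ⇒ {v1, v2}
  [2] b ⇒ no successor for Q

ab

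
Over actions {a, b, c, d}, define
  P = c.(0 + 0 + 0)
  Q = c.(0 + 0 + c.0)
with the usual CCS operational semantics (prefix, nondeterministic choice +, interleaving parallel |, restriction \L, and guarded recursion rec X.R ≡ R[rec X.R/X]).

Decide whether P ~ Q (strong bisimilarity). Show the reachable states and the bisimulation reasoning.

P's transition system — 2 states:
  p0 = c.(0 + 0 + 0) ⊢ --c--▸ p1
  p1 = 0 + 0 + 0 ⊢ (no moves)
Q's transition system — 3 states:
  q0 = c.(0 + 0 + c.0) ⊢ --c--▸ q1
  q1 = 0 + 0 + c.0 ⊢ --c--▸ q2
  q2 = 0 ⊢ (no moves)
Coarsest stable partition (strong bisimilarity classes):
  B0 = {p0, q1}
  B1 = {p1, q2}
  B2 = {q0}
p0 ∈ B0, q0 ∈ B2 → different blocks

P ≁ Q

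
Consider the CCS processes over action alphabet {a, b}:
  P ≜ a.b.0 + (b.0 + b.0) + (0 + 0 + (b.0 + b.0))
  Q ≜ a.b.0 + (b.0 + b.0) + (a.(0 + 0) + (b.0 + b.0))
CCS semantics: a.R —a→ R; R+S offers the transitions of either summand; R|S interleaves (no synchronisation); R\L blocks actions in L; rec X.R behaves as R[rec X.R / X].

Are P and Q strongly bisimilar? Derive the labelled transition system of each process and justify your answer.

LTS(P): 3 reachable states
  m0 = a.b.0 + (b.0 + b.0) + (0 + 0 + (b.0 + b.0)) ⊢ —a→ m1, —b→ m2
  m1 = b.0 ⊢ —b→ m2
  m2 = 0 ⊢ deadlocked
LTS(Q): 4 reachable states
  n0 = a.b.0 + (b.0 + b.0) + (a.(0 + 0) + (b.0 + b.0)) ⊢ —a→ n1, —a→ n2, —b→ n3
  n1 = 0 + 0 ⊢ deadlocked
  n2 = b.0 ⊢ —b→ n3
  n3 = 0 ⊢ deadlocked
Bisimilarity quotient blocks:
  B0 = {m0}
  B1 = {m1, n2}
  B2 = {m2, n1, n3}
  B3 = {n0}
m0 ∈ B0, n0 ∈ B3 → different blocks

P ≁ Q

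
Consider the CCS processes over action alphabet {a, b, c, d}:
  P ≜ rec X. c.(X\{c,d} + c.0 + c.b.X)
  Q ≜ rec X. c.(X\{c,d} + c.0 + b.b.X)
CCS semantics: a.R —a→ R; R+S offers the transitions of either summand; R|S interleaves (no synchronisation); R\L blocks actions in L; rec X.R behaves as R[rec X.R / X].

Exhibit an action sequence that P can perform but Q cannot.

Reachable graph of P (4 states):
  s0 = rec X. c.(X\{c,d} + c.0 + c.b.X) has moves --c--▸ s1
  s1 = (rec X. c.(X\{c,d} + c.0 + c.b.X))\{c,d} + c.0 + c.b.(rec X. c.(X\{c,d} + c.0 + c.b.X)) has moves --c--▸ s2, --c--▸ s3
  s2 = 0 has moves (no moves)
  s3 = b.(rec X. c.(X\{c,d} + c.0 + c.b.X)) has moves --b--▸ s0
Reachable graph of Q (4 states):
  t0 = rec X. c.(X\{c,d} + c.0 + b.b.X) has moves --c--▸ t1
  t1 = (rec X. c.(X\{c,d} + c.0 + b.b.X))\{c,d} + c.0 + b.b.(rec X. c.(X\{c,d} + c.0 + b.b.X)) has moves --b--▸ t2, --c--▸ t3
  t2 = b.(rec X. c.(X\{c,d} + c.0 + b.b.X)) has moves --b--▸ t0
  t3 = 0 has moves (no moves)
Executing ccb from P (initial set {s0}):
  after c @ step 1: {s1}
  after c @ step 2: {s2, s3}
  after b @ step 3: {s0}
  ✓ P
Executing ccb from Q (initial set {t0}):
  after c @ step 1: {t1}
  after c @ step 2: {t3}
  after b @ step 3: ∅  — Q cannot continue

ccb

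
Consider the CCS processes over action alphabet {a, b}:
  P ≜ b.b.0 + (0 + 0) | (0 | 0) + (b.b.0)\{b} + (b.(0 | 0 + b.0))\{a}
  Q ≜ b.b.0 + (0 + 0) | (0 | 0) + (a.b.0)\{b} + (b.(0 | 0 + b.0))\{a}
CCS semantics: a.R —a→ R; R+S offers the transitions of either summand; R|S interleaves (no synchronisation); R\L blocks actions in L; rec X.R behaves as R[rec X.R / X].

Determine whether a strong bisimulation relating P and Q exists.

P's transition system — 5 states:
  m0 = b.b.0 + (0 + 0) | (0 | 0) + (b.b.0)\{b} + (b.(0 | 0 + b.0))\{a} :: --b--▸ m1, --b--▸ m2
  m1 = (0 | 0 + b.0)\{a} :: --b--▸ m3
  m2 = b.0 :: --b--▸ m4
  m3 = 0\{a} :: (no moves)
  m4 = 0 :: (no moves)
Q's transition system — 6 states:
  n0 = b.b.0 + (0 + 0) | (0 | 0) + (a.b.0)\{b} + (b.(0 | 0 + b.0))\{a} :: --a--▸ n1, --b--▸ n2, --b--▸ n3
  n1 = (b.0)\{b} :: (no moves)
  n2 = (0 | 0 + b.0)\{a} :: --b--▸ n4
  n3 = b.0 :: --b--▸ n5
  n4 = 0\{a} :: (no moves)
  n5 = 0 :: (no moves)
Partition-refinement fixed point:
  B0 = {m0}
  B1 = {m1, m2, n2, n3}
  B2 = {m3, m4, n1, n4, n5}
  B3 = {n0}
m0 ∈ B0, n0 ∈ B3 → different blocks

not bisimilar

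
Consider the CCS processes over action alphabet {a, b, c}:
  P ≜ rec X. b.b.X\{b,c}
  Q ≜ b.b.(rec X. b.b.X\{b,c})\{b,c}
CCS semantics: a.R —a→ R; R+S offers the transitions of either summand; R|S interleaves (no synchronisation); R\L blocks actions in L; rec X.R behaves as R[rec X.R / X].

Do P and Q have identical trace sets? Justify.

LTS(P): 3 reachable states
  u0 = rec X. b.b.X\{b,c} has moves -b-> u1
  u1 = b.(rec X. b.b.X\{b,c})\{b,c} has moves -b-> u2
  u2 = (rec X. b.b.X\{b,c})\{b,c} has moves ·
LTS(Q): 3 reachable states
  v0 = b.b.(rec X. b.b.X\{b,c})\{b,c} has moves -b-> v1
  v1 = b.(rec X. b.b.X\{b,c})\{b,c} has moves -b-> v2
  v2 = (rec X. b.b.X\{b,c})\{b,c} has moves ·
Coarsest stable partition (strong bisimilarity classes):
  B0 = {u0, v0}
  B1 = {u1, v1}
  B2 = {u2, v2}
u0 ∈ B0, v0 ∈ B0 → same block
Bisimilar ⇒ trace-equivalent.

trace-equivalent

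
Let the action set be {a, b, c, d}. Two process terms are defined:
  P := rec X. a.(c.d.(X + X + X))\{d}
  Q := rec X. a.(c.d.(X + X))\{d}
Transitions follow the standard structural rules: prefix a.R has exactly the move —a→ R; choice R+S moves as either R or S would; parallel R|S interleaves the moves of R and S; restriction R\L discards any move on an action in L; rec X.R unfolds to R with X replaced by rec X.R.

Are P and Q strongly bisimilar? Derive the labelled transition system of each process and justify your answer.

Reachable graph of P (3 states):
  u0 = rec X. a.(c.d.(X + X + X))\{d} → -a-> u1
  u1 = (c.d.((rec X. a.(c.d.(X + X + X))\{d}) + (rec X. a.(c.d.(X + X + X))\{d}) + (rec X. a.(c.d.(X + X + X))\{d})))\{d} → -c-> u2
  u2 = (d.((rec X. a.(c.d.(X + X + X))\{d}) + (rec X. a.(c.d.(X + X + X))\{d}) + (rec X. a.(c.d.(X + X + X))\{d})))\{d} → deadlocked
Reachable graph of Q (3 states):
  v0 = rec X. a.(c.d.(X + X))\{d} → -a-> v1
  v1 = (c.d.((rec X. a.(c.d.(X + X))\{d}) + (rec X. a.(c.d.(X + X))\{d})))\{d} → -c-> v2
  v2 = (d.((rec X. a.(c.d.(X + X))\{d}) + (rec X. a.(c.d.(X + X))\{d})))\{d} → deadlocked
Bisimilarity quotient blocks:
  B0 = {u0, v0}
  B1 = {u1, v1}
  B2 = {u2, v2}
u0 ∈ B0, v0 ∈ B0 → same block

bisimilar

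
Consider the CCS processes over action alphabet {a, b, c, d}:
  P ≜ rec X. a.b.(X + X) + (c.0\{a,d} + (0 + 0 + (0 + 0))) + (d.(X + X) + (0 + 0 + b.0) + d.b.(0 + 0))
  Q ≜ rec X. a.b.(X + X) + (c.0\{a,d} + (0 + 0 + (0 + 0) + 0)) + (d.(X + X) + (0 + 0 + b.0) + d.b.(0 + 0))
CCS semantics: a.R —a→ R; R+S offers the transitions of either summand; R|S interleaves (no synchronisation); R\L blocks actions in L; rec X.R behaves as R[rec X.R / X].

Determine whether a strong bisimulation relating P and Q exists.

Reachable graph of P (7 states):
  m0 = rec X. a.b.(X + X) + (c.0\{a,d} + (0 + 0 + (0 + 0))) + (d.(X + X) + (0 + 0 + b.0) + d.b.(0 + 0)) :: --a--▸ m1, --b--▸ m2, --c--▸ m3, --d--▸ m4, --d--▸ m5
  m1 = b.((rec X. a.b.(X + X) + (c.0\{a,d} + (0 + 0 + (0 + 0))) + (d.(X + X) + (0 + 0 + b.0) + d.b.(0 + 0))) + (rec X. a.b.(X + X) + (c.0\{a,d} + (0 + 0 + (0 + 0))) + (d.(X + X) + (0 + 0 + b.0) + d.b.(0 + 0)))) :: --b--▸ m4
  m2 = 0 :: ∅
  m3 = 0\{a,d} :: ∅
  m4 = (rec X. a.b.(X + X) + (c.0\{a,d} + (0 + 0 + (0 + 0))) + (d.(X + X) + (0 + 0 + b.0) + d.b.(0 + 0))) + (rec X. a.b.(X + X) + (c.0\{a,d} + (0 + 0 + (0 + 0))) + (d.(X + X) + (0 + 0 + b.0) + d.b.(0 + 0))) :: --a--▸ m1, --b--▸ m2, --c--▸ m3, --d--▸ m4, --d--▸ m5
  m5 = b.(0 + 0) :: --b--▸ m6
  m6 = 0 + 0 :: ∅
Reachable graph of Q (7 states):
  n0 = rec X. a.b.(X + X) + (c.0\{a,d} + (0 + 0 + (0 + 0) + 0)) + (d.(X + X) + (0 + 0 + b.0) + d.b.(0 + 0)) :: --a--▸ n1, --b--▸ n2, --c--▸ n3, --d--▸ n4, --d--▸ n5
  n1 = b.((rec X. a.b.(X + X) + (c.0\{a,d} + (0 + 0 + (0 + 0) + 0)) + (d.(X + X) + (0 + 0 + b.0) + d.b.(0 + 0))) + (rec X. a.b.(X + X) + (c.0\{a,d} + (0 + 0 + (0 + 0) + 0)) + (d.(X + X) + (0 + 0 + b.0) + d.b.(0 + 0)))) :: --b--▸ n4
  n2 = 0 :: ∅
  n3 = 0\{a,d} :: ∅
  n4 = (rec X. a.b.(X + X) + (c.0\{a,d} + (0 + 0 + (0 + 0) + 0)) + (d.(X + X) + (0 + 0 + b.0) + d.b.(0 + 0))) + (rec X. a.b.(X + X) + (c.0\{a,d} + (0 + 0 + (0 + 0) + 0)) + (d.(X + X) + (0 + 0 + b.0) + d.b.(0 + 0))) :: --a--▸ n1, --b--▸ n2, --c--▸ n3, --d--▸ n4, --d--▸ n5
  n5 = b.(0 + 0) :: --b--▸ n6
  n6 = 0 + 0 :: ∅
Partition-refinement fixed point:
  B0 = {m0, m4, n0, n4}
  B1 = {m2, m3, m6, n2, n3, n6}
  B2 = {m1, n1}
  B3 = {m5, n5}
m0 ∈ B0, n0 ∈ B0 → same block

YES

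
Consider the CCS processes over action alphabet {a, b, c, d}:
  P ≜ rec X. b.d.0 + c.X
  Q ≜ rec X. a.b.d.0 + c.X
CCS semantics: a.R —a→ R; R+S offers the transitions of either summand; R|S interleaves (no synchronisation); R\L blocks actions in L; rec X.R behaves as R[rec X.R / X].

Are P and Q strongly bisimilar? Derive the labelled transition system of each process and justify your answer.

NO

LTS(P): 3 reachable states
  m0 = rec X. b.d.0 + c.X → ··b··> m1, ··c··> m0
  m1 = d.0 → ··d··> m2
  m2 = 0 → ·
LTS(Q): 4 reachable states
  n0 = rec X. a.b.d.0 + c.X → ··a··> n1, ··c··> n0
  n1 = b.d.0 → ··b··> n2
  n2 = d.0 → ··d··> n3
  n3 = 0 → ·
Bisimilarity quotient blocks:
  B0 = {m0}
  B1 = {m1, n2}
  B2 = {m2, n3}
  B3 = {n0}
  B4 = {n1}
m0 ∈ B0, n0 ∈ B3 → different blocks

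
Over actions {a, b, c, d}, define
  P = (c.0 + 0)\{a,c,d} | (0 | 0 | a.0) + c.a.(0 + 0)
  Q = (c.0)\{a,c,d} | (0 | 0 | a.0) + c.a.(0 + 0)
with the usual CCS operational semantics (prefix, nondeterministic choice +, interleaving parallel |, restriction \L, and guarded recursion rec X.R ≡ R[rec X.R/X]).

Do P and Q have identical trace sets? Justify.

LTS(P): 4 reachable states
  s0 = (c.0 + 0)\{a,c,d} | (0 | 0 | a.0) + c.a.(0 + 0) → —a→ s1, —c→ s2
  s1 = (c.0 + 0)\{a,c,d} | (0 | 0 | 0) → deadlocked
  s2 = a.(0 + 0) → —a→ s3
  s3 = 0 + 0 → deadlocked
LTS(Q): 4 reachable states
  t0 = (c.0)\{a,c,d} | (0 | 0 | a.0) + c.a.(0 + 0) → —a→ t1, —c→ t2
  t1 = (c.0)\{a,c,d} | (0 | 0 | 0) → deadlocked
  t2 = a.(0 + 0) → —a→ t3
  t3 = 0 + 0 → deadlocked
Coarsest stable partition (strong bisimilarity classes):
  B0 = {s0, t0}
  B1 = {s2, t2}
  B2 = {s1, s3, t1, t3}
s0 ∈ B0, t0 ∈ B0 → same block
Bisimilar ⇒ trace-equivalent.

YES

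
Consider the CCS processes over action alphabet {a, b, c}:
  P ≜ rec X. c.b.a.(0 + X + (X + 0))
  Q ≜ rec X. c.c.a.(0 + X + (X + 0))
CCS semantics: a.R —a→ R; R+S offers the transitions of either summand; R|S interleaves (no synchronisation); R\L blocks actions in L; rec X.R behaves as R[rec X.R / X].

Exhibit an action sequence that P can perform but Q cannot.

Reachable graph of P (4 states):
  u0 = rec X. c.b.a.(0 + X + (X + 0)) → -c-> u1
  u1 = b.a.(0 + (rec X. c.b.a.(0 + X + (X + 0))) + ((rec X. c.b.a.(0 + X + (X + 0))) + 0)) → -b-> u2
  u2 = a.(0 + (rec X. c.b.a.(0 + X + (X + 0))) + ((rec X. c.b.a.(0 + X + (X + 0))) + 0)) → -a-> u3
  u3 = 0 + (rec X. c.b.a.(0 + X + (X + 0))) + ((rec X. c.b.a.(0 + X + (X + 0))) + 0) → -c-> u1
Reachable graph of Q (4 states):
  v0 = rec X. c.c.a.(0 + X + (X + 0)) → -c-> v1
  v1 = c.a.(0 + (rec X. c.c.a.(0 + X + (X + 0))) + ((rec X. c.c.a.(0 + X + (X + 0))) + 0)) → -c-> v2
  v2 = a.(0 + (rec X. c.c.a.(0 + X + (X + 0))) + ((rec X. c.c.a.(0 + X + (X + 0))) + 0)) → -a-> v3
  v3 = 0 + (rec X. c.c.a.(0 + X + (X + 0))) + ((rec X. c.c.a.(0 + X + (X + 0))) + 0) → -c-> v1
Executing cb from P (initial set {u0}):
  after c @ step 1: {u1}
  after b @ step 2: {u2}
  P completes σ.
Executing cb from Q (initial set {v0}):
  after c @ step 1: {v1}
  after b @ step 2: ∅  — Q cannot continue

cb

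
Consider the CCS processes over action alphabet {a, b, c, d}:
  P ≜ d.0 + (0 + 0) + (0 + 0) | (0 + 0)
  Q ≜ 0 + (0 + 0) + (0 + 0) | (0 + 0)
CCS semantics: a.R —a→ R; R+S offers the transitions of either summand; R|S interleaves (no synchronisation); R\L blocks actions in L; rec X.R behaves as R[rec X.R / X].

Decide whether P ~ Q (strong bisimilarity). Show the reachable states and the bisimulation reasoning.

LTS(P): 2 reachable states
  u0 = d.0 + (0 + 0) + (0 + 0) | (0 + 0) ⊢ --d--▸ u1
  u1 = 0 ⊢ deadlocked
LTS(Q): 1 reachable states
  v0 = 0 + (0 + 0) + (0 + 0) | (0 + 0) ⊢ deadlocked
Bisimilarity quotient blocks:
  B0 = {u0}
  B1 = {u1, v0}
u0 ∈ B0, v0 ∈ B1 → different blocks

P ≁ Q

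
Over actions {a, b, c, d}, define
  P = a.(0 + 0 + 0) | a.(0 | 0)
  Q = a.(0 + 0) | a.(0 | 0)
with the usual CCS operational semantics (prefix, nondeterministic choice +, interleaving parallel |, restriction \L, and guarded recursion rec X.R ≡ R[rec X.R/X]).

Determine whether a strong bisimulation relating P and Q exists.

P ~ Q

Reachable graph of P (4 states):
  m0 = a.(0 + 0 + 0) | a.(0 | 0) :: =a=> m1, =a=> m2
  m1 = (0 + 0 + 0) | a.(0 | 0) :: =a=> m3
  m2 = a.(0 + 0 + 0) | (0 | 0) :: =a=> m3
  m3 = (0 + 0 + 0) | (0 | 0) :: ∅
Reachable graph of Q (4 states):
  n0 = a.(0 + 0) | a.(0 | 0) :: =a=> n1, =a=> n2
  n1 = (0 + 0) | a.(0 | 0) :: =a=> n3
  n2 = a.(0 + 0) | (0 | 0) :: =a=> n3
  n3 = (0 + 0) | (0 | 0) :: ∅
Bisimilarity quotient blocks:
  B0 = {m0, n0}
  B1 = {m1, m2, n1, n2}
  B2 = {m3, n3}
m0 ∈ B0, n0 ∈ B0 → same block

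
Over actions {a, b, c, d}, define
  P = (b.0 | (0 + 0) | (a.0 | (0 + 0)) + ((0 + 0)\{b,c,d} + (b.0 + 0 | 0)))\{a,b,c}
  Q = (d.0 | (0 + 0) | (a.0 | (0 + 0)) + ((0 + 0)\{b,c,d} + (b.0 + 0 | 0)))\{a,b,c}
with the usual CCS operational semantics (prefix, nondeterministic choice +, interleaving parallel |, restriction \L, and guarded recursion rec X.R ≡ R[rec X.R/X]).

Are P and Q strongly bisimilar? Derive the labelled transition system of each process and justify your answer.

P's transition system — 1 states:
  p0 = (b.0 | (0 + 0) | (a.0 | (0 + 0)) + ((0 + 0)\{b,c,d} + (b.0 + 0 | 0)))\{a,b,c} ⊢ ∅
Q's transition system — 2 states:
  q0 = (d.0 | (0 + 0) | (a.0 | (0 + 0)) + ((0 + 0)\{b,c,d} + (b.0 + 0 | 0)))\{a,b,c} ⊢ ··d··> q1
  q1 = (0 | (0 + 0) | (a.0 | (0 + 0)))\{a,b,c} ⊢ ∅
Partition-refinement fixed point:
  B0 = {p0, q1}
  B1 = {q0}
p0 ∈ B0, q0 ∈ B1 → different blocks

P ≁ Q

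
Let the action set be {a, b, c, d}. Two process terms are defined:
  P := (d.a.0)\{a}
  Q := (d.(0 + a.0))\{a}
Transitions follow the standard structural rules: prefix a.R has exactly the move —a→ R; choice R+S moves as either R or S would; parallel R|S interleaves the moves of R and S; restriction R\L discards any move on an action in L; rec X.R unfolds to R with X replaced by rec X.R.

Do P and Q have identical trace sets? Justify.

trace-equivalent

P's transition system — 2 states:
  p0 = (d.a.0)\{a} has moves —d→ p1
  p1 = (a.0)\{a} has moves (no moves)
Q's transition system — 2 states:
  q0 = (d.(0 + a.0))\{a} has moves —d→ q1
  q1 = (0 + a.0)\{a} has moves (no moves)
Bisimilarity quotient blocks:
  B0 = {p0, q0}
  B1 = {p1, q1}
p0 ∈ B0, q0 ∈ B0 → same block
Bisimilar ⇒ trace-equivalent.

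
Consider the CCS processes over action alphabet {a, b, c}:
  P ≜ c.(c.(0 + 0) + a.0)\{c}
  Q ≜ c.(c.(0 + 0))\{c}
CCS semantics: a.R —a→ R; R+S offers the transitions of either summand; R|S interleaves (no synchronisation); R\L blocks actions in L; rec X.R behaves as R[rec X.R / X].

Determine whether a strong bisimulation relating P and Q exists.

not bisimilar

Reachable graph of P (3 states):
  u0 = c.(c.(0 + 0) + a.0)\{c} | -c-> u1
  u1 = (c.(0 + 0) + a.0)\{c} | -a-> u2
  u2 = 0\{c} | stopped
Reachable graph of Q (2 states):
  v0 = c.(c.(0 + 0))\{c} | -c-> v1
  v1 = (c.(0 + 0))\{c} | stopped
Coarsest stable partition (strong bisimilarity classes):
  B0 = {u0}
  B1 = {u1}
  B2 = {u2, v1}
  B3 = {v0}
u0 ∈ B0, v0 ∈ B3 → different blocks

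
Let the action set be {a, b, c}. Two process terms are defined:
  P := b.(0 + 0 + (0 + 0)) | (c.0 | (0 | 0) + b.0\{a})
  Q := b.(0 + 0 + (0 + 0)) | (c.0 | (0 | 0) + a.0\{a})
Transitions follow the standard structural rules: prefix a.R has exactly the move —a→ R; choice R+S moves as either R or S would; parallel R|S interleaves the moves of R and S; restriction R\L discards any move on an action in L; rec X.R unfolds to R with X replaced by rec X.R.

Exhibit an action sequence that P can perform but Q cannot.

LTS(P): 6 reachable states
  u0 = b.(0 + 0 + (0 + 0)) | (c.0 | (0 | 0) + b.0\{a}) has moves --b--▸ u1, --b--▸ u2, --c--▸ u3
  u1 = (0 + 0 + (0 + 0)) | (c.0 | (0 | 0) + b.0\{a}) has moves --b--▸ u4, --c--▸ u5
  u2 = b.(0 + 0 + (0 + 0)) | 0\{a} has moves --b--▸ u4
  u3 = b.(0 + 0 + (0 + 0)) | (0 | (0 | 0)) has moves --b--▸ u5
  u4 = (0 + 0 + (0 + 0)) | 0\{a} has moves ·
  u5 = (0 + 0 + (0 + 0)) | (0 | (0 | 0)) has moves ·
LTS(Q): 6 reachable states
  v0 = b.(0 + 0 + (0 + 0)) | (c.0 | (0 | 0) + a.0\{a}) has moves --a--▸ v1, --b--▸ v2, --c--▸ v3
  v1 = b.(0 + 0 + (0 + 0)) | 0\{a} has moves --b--▸ v4
  v2 = (0 + 0 + (0 + 0)) | (c.0 | (0 | 0) + a.0\{a}) has moves --a--▸ v4, --c--▸ v5
  v3 = b.(0 + 0 + (0 + 0)) | (0 | (0 | 0)) has moves --b--▸ v5
  v4 = (0 + 0 + (0 + 0)) | 0\{a} has moves ·
  v5 = (0 + 0 + (0 + 0)) | (0 | (0 | 0)) has moves ·
Run σ = ⟨bb⟩ on P: start {u0}
  after b @ step 1: {u1, u2}
  after b @ step 2: {u4}
  — P admits the full trace.
Run σ = ⟨bb⟩ on Q: start {v0}
  after b @ step 1: {v2}
  after b @ step 2: ∅  — Q cannot continue

bb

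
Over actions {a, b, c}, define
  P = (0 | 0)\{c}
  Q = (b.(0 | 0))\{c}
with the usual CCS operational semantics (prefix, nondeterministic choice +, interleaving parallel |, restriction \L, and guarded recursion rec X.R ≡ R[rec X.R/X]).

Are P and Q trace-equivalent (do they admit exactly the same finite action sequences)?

P's transition system — 1 states:
  u0 = (0 | 0)\{c} :: ·
Q's transition system — 2 states:
  v0 = (b.(0 | 0))\{c} :: —b→ v1
  v1 = (0 | 0)\{c} :: ·
Executing b from Q (initial set {v0}):
  [1] b ⇒ {v1}
  — Q admits the full trace.
Executing b from P (initial set {u0}):
  [1] b ⇒ ∅ (P stuck)

NO — witness ⟨b⟩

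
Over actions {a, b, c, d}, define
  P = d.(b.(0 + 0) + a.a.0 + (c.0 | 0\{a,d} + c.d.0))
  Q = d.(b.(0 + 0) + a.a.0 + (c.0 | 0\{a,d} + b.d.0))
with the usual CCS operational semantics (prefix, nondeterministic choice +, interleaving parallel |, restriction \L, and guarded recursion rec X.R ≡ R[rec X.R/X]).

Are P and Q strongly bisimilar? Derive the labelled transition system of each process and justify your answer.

LTS(P): 7 reachable states
  p0 = d.(b.(0 + 0) + a.a.0 + (c.0 | 0\{a,d} + c.d.0)) | --d--▸ p1
  p1 = b.(0 + 0) + a.a.0 + (c.0 | 0\{a,d} + c.d.0) | --a--▸ p2, --b--▸ p3, --c--▸ p4, --c--▸ p5
  p2 = a.0 | --a--▸ p6
  p3 = 0 + 0 | ·
  p4 = 0 | 0\{a,d} | ·
  p5 = d.0 | --d--▸ p6
  p6 = 0 | ·
LTS(Q): 7 reachable states
  q0 = d.(b.(0 + 0) + a.a.0 + (c.0 | 0\{a,d} + b.d.0)) | --d--▸ q1
  q1 = b.(0 + 0) + a.a.0 + (c.0 | 0\{a,d} + b.d.0) | --a--▸ q2, --b--▸ q3, --b--▸ q4, --c--▸ q5
  q2 = a.0 | --a--▸ q6
  q3 = 0 + 0 | ·
  q4 = d.0 | --d--▸ q6
  q5 = 0 | 0\{a,d} | ·
  q6 = 0 | ·
Partition-refinement fixed point:
  B0 = {p0}
  B1 = {p1}
  B2 = {p3, p4, p6, q3, q5, q6}
  B3 = {p5, q4}
  B4 = {p2, q2}
  B5 = {q0}
  B6 = {q1}
p0 ∈ B0, q0 ∈ B5 → different blocks

P ≁ Q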